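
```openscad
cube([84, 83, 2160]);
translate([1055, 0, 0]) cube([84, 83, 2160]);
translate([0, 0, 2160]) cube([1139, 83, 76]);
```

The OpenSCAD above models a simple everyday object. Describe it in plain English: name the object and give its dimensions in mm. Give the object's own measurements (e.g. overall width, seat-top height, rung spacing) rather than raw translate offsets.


A door frame. The clear opening is 971 mm wide and 2160 mm high. Two 84 mm wide jambs, 83 mm deep, stand either side of the opening from the floor to the top of the opening. A 76 mm thick head sits across the top of both jambs, spanning the full outside width of the frame.


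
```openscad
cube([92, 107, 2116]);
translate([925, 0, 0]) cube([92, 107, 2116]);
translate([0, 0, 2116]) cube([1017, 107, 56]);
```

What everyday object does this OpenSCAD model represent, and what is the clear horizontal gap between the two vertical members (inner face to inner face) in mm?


A door frame. The clear opening width is 833 mm.

Two 2116 mm tall posts with a header on top — a door frame. The left jamb is 92 mm wide at x = 0; the right jamb starts at x = 925. The clear opening is 925 − 92 = 833 mm.


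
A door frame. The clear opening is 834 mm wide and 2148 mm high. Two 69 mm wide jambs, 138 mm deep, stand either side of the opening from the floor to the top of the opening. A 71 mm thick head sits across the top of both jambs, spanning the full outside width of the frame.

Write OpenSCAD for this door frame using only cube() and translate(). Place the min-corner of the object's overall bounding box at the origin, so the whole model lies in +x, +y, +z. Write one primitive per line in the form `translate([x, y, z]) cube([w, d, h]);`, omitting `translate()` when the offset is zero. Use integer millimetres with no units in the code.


cube([69, 138, 2148]);
translate([903, 0, 0]) cube([69, 138, 2148]);
translate([0, 0, 2148]) cube([972, 138, 71]);


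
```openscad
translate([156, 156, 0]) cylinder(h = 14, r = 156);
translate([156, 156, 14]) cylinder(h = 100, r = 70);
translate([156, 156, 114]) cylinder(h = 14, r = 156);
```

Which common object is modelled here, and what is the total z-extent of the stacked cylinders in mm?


A spool. The overall height is 128 mm.

Three coaxial cylinders, large–small–large — a spool. Two 14 mm flanges and a 100 mm core give 14 + 100 + 14 = 128 mm.


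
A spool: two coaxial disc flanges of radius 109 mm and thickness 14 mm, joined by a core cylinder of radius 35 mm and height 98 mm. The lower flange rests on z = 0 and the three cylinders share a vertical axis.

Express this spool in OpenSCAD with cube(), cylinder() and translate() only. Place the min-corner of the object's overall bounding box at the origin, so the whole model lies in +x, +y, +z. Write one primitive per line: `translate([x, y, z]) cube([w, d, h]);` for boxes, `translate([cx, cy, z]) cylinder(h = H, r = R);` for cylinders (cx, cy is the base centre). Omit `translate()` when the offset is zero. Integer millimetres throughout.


translate([109, 109, 0]) cylinder(h = 14, r = 109);
translate([109, 109, 14]) cylinder(h = 98, r = 35);
translate([109, 109, 112]) cylinder(h = 14, r = 109);


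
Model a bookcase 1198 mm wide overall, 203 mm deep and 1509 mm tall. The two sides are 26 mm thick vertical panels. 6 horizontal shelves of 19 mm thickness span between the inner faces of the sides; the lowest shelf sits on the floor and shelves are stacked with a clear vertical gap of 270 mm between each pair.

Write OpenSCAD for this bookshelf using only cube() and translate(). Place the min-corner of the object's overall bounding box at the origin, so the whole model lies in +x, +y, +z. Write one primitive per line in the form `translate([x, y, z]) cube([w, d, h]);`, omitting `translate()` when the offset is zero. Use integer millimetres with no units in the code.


cube([26, 203, 1509]);
translate([1172, 0, 0]) cube([26, 203, 1509]);
translate([26, 0, 0]) cube([1146, 203, 19]);
translate([26, 0, 289]) cube([1146, 203, 19]);
translate([26, 0, 578]) cube([1146, 203, 19]);
translate([26, 0, 867]) cube([1146, 203, 19]);
translate([26, 0, 1156]) cube([1146, 203, 19]);
translate([26, 0, 1445]) cube([1146, 203, 19]);


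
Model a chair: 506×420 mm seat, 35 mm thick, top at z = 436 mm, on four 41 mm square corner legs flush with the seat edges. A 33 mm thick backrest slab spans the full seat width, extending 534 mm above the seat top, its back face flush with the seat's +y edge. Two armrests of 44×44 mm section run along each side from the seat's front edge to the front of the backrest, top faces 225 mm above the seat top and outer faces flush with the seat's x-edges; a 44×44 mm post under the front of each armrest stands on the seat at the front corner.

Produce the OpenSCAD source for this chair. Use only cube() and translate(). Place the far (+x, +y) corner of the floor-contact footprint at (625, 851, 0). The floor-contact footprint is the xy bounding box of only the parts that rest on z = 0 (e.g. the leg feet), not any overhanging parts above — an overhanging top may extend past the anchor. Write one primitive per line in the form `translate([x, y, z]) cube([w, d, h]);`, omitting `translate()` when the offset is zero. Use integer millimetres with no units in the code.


translate([119, 431, 401]) cube([506, 420, 35]);
translate([119, 431, 0]) cube([41, 41, 401]);
translate([584, 431, 0]) cube([41, 41, 401]);
translate([119, 810, 0]) cube([41, 41, 401]);
translate([584, 810, 0]) cube([41, 41, 401]);
translate([119, 818, 436]) cube([506, 33, 534]);
translate([119, 431, 617]) cube([44, 387, 44]);
translate([581, 431, 617]) cube([44, 387, 44]);
translate([119, 431, 436]) cube([44, 44, 181]);
translate([581, 431, 436]) cube([44, 44, 181]);


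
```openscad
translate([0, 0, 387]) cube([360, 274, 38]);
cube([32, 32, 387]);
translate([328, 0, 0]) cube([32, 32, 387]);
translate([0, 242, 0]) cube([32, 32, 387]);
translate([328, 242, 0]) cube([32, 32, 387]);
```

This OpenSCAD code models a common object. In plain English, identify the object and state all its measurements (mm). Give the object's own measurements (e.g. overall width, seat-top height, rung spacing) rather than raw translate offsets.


A simple wooden stool: a rectangular seat 360 mm (x) by 274 mm (y), 38 mm thick, top face at z = 425 mm, on four square legs, each 32×32 mm in cross-section. The legs rest on z = 0, each flush with a corner of the seat.


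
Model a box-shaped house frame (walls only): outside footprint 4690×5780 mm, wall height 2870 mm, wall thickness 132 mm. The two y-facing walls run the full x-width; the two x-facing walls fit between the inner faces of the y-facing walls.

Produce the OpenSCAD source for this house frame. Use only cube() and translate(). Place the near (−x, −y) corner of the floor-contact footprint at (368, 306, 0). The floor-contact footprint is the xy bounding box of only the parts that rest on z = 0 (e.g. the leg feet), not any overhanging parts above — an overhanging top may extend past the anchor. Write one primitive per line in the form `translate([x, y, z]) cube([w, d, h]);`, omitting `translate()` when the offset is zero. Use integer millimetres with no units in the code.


translate([368, 306, 0]) cube([4690, 132, 2870]);
translate([368, 5954, 0]) cube([4690, 132, 2870]);
translate([368, 438, 0]) cube([132, 5516, 2870]);
translate([4926, 438, 0]) cube([132, 5516, 2870]);


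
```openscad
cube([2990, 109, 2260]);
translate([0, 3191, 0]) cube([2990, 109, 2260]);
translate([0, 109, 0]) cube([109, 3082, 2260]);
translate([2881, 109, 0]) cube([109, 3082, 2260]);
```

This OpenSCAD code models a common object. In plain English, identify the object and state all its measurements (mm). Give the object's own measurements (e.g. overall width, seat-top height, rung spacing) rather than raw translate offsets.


The wall frame of a small rectangular building: four walls, each 2260 mm tall and 109 mm thick, enclosing a footprint 2990 mm (x) by 3300 mm (y) outside-to-outside, with no floor or roof. The front and back walls (the −y and +y sides) span the full width; the two side walls fit between them.


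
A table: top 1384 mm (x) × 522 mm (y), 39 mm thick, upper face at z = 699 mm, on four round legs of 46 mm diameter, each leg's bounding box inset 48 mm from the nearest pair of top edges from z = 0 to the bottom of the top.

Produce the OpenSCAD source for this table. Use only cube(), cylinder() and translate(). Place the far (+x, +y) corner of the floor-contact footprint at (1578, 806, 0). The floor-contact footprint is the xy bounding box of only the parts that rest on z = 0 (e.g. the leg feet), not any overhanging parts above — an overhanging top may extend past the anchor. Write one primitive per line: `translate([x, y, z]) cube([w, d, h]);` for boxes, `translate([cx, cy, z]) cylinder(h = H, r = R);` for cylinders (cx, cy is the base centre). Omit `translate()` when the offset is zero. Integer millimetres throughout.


translate([242, 332, 660]) cube([1384, 522, 39]);
translate([313, 403, 0]) cylinder(h = 660, r = 23);
translate([1555, 403, 0]) cylinder(h = 660, r = 23);
translate([313, 783, 0]) cylinder(h = 660, r = 23);
translate([1555, 783, 0]) cylinder(h = 660, r = 23);


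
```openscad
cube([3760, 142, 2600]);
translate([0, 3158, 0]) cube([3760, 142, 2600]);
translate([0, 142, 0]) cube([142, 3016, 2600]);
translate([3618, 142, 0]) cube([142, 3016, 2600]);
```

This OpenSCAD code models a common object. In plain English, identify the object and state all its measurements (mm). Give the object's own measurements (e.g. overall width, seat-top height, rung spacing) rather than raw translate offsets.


The wall frame of a small rectangular building: four walls, each 2600 mm tall and 142 mm thick, enclosing a footprint 3760 mm (x) by 3300 mm (y) outside-to-outside, with no floor or roof. The front and back walls (the −y and +y sides) span the full width; the two side walls fit between them.


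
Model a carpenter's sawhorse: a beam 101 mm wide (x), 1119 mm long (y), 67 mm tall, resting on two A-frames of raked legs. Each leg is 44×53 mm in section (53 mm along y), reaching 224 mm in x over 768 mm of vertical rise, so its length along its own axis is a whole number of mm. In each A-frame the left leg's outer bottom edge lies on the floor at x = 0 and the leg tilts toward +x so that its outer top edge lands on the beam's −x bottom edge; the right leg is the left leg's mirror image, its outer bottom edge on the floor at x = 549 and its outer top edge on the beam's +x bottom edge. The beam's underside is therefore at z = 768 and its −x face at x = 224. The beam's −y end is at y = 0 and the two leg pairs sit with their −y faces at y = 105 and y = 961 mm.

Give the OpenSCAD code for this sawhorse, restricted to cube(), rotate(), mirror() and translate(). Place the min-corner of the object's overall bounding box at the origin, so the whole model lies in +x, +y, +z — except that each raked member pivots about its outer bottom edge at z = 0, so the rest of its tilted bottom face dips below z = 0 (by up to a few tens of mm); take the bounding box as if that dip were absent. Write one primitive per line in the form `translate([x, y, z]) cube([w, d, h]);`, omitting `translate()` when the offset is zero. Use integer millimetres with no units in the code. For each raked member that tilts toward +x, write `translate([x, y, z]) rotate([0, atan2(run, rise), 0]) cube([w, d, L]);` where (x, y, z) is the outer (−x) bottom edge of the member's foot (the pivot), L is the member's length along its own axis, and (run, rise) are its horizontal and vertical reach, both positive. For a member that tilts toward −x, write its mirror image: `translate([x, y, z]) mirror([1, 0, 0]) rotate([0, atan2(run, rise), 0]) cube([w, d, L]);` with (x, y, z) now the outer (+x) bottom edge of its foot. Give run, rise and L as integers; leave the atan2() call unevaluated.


translate([224, 0, 768]) cube([101, 1119, 67]);
translate([0, 105, 0]) rotate([0, atan2(224, 768), 0]) cube([44, 53, 800]);
translate([549, 105, 0]) mirror([1, 0, 0]) rotate([0, atan2(224, 768), 0]) cube([44, 53, 800]);
translate([0, 961, 0]) rotate([0, atan2(224, 768), 0]) cube([44, 53, 800]);
translate([549, 961, 0]) mirror([1, 0, 0]) rotate([0, atan2(224, 768), 0]) cube([44, 53, 800]);


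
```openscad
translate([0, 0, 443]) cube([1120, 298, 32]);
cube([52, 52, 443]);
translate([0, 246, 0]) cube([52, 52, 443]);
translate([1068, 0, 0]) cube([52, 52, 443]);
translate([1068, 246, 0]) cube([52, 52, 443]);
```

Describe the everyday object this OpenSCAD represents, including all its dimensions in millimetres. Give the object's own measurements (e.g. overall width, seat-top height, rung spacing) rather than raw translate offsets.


A bench: a 1120×298 mm seat slab, 32 mm thick, top at z = 475 mm, on four 52×52 mm square legs flush with the seat corners and standing on z = 0.


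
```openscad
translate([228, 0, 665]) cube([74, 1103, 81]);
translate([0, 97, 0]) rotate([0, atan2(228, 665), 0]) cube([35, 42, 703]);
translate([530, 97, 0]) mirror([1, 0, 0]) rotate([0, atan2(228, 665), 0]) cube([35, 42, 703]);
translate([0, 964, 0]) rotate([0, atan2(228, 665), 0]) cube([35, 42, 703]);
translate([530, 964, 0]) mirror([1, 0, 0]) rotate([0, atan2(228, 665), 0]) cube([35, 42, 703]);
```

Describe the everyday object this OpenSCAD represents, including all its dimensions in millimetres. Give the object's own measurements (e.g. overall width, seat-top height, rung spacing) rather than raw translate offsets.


A sawhorse. A 74×1103×81 mm beam (x, y, z) sits on two A-frame leg pairs. Each pair is two raked legs of 35×42 mm section (42 mm along y) splaying symmetrically in x. Each leg rises 665 mm vertically over 228 mm of horizontal reach and is 703 mm long along its own axis. Every leg's outer bottom edge rests on the floor and its outer top edge meets a bottom edge of the beam — the left legs (tilting toward +x) meet the beam's −x bottom edge, the right legs (their mirror images, tilting toward −x) meet its +x bottom edge — so the leg tops tuck under the beam, the beam's underside is 665 mm above the floor, and the feet are 530 mm apart outside-to-outside with the beam centred between them. The two leg pairs are set in 97 mm from either end of the beam.


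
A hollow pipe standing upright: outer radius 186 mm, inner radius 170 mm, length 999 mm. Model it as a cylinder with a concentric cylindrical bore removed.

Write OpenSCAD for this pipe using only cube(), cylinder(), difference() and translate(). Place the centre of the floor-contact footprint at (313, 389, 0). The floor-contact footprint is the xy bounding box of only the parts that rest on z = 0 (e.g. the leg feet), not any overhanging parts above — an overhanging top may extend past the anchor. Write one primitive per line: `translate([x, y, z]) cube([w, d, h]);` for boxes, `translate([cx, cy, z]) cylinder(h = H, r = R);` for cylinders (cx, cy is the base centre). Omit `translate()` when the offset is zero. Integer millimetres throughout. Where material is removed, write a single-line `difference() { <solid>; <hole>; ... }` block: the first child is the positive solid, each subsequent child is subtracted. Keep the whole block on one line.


difference() { translate([313, 389, 0]) cylinder(h = 999, r = 186); translate([313, 389, 0]) cylinder(h = 999, r = 170); }


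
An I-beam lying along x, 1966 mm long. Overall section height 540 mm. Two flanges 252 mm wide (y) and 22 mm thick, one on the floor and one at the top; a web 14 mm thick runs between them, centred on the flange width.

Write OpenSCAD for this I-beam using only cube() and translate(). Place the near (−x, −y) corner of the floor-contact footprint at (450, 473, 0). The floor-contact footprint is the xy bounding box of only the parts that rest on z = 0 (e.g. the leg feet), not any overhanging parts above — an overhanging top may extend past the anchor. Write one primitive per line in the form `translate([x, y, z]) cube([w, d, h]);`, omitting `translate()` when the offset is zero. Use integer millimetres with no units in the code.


translate([450, 473, 0]) cube([1966, 252, 22]);
translate([450, 592, 22]) cube([1966, 14, 496]);
translate([450, 473, 518]) cube([1966, 252, 22]);


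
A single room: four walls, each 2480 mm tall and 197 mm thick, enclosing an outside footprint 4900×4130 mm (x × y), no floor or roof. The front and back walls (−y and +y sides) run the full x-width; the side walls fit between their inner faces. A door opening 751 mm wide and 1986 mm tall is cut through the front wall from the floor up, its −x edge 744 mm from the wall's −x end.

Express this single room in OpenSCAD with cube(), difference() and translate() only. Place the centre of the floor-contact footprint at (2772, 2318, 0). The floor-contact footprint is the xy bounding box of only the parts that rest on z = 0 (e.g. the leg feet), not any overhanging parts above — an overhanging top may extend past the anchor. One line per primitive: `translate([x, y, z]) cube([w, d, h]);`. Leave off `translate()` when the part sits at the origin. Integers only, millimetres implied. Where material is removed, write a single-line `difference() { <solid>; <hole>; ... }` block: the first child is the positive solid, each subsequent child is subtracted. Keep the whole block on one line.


difference() { translate([322, 253, 0]) cube([4900, 197, 2480]); translate([1066, 253, 0]) cube([751, 197, 1986]); }
translate([322, 4186, 0]) cube([4900, 197, 2480]);
translate([322, 450, 0]) cube([197, 3736, 2480]);
translate([5025, 450, 0]) cube([197, 3736, 2480]);


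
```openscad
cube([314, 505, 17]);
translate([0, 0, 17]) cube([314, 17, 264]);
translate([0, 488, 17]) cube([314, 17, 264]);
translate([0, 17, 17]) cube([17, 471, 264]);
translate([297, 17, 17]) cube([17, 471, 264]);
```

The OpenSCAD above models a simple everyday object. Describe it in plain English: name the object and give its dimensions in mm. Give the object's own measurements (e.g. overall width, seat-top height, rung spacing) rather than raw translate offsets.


An open-topped rectangular box: outside dimensions 314×505×281 mm, with a uniform wall and base thickness of 17 mm. The base is a full 314×505 slab on the floor; four walls sit on top of the base. The front and back walls (the −y and +y sides) span the full width; the two side walls fit between them.


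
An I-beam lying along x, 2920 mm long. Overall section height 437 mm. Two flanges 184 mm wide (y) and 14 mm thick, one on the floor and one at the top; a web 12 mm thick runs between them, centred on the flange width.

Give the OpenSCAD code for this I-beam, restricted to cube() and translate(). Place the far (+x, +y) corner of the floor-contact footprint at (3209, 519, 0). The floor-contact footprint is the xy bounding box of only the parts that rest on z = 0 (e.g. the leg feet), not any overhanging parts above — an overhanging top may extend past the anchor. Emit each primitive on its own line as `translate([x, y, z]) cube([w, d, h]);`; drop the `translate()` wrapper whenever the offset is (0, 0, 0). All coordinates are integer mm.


translate([289, 335, 0]) cube([2920, 184, 14]);
translate([289, 421, 14]) cube([2920, 12, 409]);
translate([289, 335, 423]) cube([2920, 184, 14]);


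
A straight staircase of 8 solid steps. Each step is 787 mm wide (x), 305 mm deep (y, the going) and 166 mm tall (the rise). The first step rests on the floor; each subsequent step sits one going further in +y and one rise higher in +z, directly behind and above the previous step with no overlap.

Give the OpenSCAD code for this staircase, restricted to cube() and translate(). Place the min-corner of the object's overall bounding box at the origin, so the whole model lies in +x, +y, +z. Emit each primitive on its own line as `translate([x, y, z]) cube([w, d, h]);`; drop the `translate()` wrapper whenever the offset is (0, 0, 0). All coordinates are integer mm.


cube([787, 305, 166]);
translate([0, 305, 166]) cube([787, 305, 166]);
translate([0, 610, 332]) cube([787, 305, 166]);
translate([0, 915, 498]) cube([787, 305, 166]);
translate([0, 1220, 664]) cube([787, 305, 166]);
translate([0, 1525, 830]) cube([787, 305, 166]);
translate([0, 1830, 996]) cube([787, 305, 166]);
translate([0, 2135, 1162]) cube([787, 305, 166]);


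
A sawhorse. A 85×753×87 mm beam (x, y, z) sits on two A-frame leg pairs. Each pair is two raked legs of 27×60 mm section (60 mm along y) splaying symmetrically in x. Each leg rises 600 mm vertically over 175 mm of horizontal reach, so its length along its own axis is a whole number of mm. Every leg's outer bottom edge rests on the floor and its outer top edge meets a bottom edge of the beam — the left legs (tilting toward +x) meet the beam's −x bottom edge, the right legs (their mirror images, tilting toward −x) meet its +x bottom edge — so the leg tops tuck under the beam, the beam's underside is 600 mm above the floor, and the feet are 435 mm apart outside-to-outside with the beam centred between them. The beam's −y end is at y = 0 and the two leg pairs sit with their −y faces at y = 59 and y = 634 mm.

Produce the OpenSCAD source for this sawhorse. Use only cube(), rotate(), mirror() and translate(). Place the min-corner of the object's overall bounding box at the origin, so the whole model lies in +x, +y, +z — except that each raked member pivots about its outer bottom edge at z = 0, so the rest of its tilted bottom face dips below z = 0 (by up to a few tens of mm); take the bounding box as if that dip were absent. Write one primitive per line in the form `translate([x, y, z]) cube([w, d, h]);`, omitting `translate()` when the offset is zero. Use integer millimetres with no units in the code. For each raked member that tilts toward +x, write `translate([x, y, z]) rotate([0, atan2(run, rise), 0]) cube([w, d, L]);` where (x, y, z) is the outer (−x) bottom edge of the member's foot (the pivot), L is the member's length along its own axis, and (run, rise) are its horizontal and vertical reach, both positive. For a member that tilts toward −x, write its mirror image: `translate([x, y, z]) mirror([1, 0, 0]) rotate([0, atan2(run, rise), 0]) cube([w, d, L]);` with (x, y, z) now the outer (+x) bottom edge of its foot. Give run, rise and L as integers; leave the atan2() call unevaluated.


// leg length = √(175² + 600²) = 625
// right-leg outer foot x = 2·175 + 85 = 435
// beam min-corner = (175, 0, 600)
translate([175, 0, 600]) cube([85, 753, 87]);
translate([0, 59, 0]) rotate([0, atan2(175, 600), 0]) cube([27, 60, 625]);
translate([435, 59, 0]) mirror([1, 0, 0]) rotate([0, atan2(175, 600), 0]) cube([27, 60, 625]);
translate([0, 634, 0]) rotate([0, atan2(175, 600), 0]) cube([27, 60, 625]);
translate([435, 634, 0]) mirror([1, 0, 0]) rotate([0, atan2(175, 600), 0]) cube([27, 60, 625]);


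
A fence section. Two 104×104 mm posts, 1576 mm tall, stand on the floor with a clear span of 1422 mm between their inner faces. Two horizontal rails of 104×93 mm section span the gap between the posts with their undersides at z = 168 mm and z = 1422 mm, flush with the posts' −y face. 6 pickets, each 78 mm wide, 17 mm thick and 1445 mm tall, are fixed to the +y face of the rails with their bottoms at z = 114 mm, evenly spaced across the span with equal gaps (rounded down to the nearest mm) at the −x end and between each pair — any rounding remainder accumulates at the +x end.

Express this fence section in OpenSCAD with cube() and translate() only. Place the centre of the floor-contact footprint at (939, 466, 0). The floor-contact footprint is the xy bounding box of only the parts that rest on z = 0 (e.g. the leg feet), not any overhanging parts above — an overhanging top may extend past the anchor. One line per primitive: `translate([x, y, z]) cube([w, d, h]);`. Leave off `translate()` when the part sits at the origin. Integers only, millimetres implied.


translate([124, 414, 0]) cube([104, 104, 1576]);
translate([1650, 414, 0]) cube([104, 104, 1576]);
translate([228, 414, 168]) cube([1422, 104, 93]);
translate([228, 414, 1422]) cube([1422, 104, 93]);
translate([364, 518, 114]) cube([78, 17, 1445]);
translate([578, 518, 114]) cube([78, 17, 1445]);
translate([792, 518, 114]) cube([78, 17, 1445]);
translate([1006, 518, 114]) cube([78, 17, 1445]);
translate([1220, 518, 114]) cube([78, 17, 1445]);
translate([1434, 518, 114]) cube([78, 17, 1445]);


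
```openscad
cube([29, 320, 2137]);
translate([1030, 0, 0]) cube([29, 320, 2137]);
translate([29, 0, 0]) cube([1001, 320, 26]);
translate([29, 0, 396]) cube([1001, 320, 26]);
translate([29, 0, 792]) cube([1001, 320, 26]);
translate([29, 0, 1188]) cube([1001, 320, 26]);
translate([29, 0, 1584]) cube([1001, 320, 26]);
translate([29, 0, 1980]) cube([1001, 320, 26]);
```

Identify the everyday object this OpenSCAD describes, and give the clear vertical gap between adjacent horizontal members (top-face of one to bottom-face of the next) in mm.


A bookshelf. The clear shelf gap is 370 mm.

Two tall side panels with 6 horizontal boards between them — a bookshelf. The first two shelf undersides are at z = 0 and z = 396; with shelf thickness 26, the clear gap is 396 − 0 − 26 = 370 mm.


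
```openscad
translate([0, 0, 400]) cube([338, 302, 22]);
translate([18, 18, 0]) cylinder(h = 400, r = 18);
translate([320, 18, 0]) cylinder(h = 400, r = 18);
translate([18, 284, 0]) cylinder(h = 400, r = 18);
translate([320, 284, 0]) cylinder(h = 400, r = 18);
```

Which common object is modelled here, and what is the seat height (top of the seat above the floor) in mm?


A stool. The seat height is 422 mm.

A 338×302×22 slab at z = 400 on four corner cylinders — a stool. The seat top is 400 + 22 = 422 mm.


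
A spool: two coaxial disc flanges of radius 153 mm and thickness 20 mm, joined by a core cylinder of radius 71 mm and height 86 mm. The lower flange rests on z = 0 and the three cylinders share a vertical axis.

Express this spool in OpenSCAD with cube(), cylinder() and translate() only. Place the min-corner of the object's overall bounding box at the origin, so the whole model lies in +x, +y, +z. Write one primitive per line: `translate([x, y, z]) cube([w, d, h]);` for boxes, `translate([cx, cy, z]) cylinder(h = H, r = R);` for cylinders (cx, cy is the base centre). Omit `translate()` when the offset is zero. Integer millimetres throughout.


translate([153, 153, 0]) cylinder(h = 20, r = 153);
translate([153, 153, 20]) cylinder(h = 86, r = 71);
translate([153, 153, 106]) cylinder(h = 20, r = 153);


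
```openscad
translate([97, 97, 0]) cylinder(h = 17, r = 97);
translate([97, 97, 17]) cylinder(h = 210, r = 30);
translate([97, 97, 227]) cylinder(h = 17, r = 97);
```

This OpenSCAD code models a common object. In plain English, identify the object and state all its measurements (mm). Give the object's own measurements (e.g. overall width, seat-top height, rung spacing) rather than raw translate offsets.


A spool: two coaxial disc flanges of radius 97 mm and thickness 17 mm, joined by a core cylinder of radius 30 mm and height 210 mm. The lower flange rests on z = 0 and the three cylinders share a vertical axis.


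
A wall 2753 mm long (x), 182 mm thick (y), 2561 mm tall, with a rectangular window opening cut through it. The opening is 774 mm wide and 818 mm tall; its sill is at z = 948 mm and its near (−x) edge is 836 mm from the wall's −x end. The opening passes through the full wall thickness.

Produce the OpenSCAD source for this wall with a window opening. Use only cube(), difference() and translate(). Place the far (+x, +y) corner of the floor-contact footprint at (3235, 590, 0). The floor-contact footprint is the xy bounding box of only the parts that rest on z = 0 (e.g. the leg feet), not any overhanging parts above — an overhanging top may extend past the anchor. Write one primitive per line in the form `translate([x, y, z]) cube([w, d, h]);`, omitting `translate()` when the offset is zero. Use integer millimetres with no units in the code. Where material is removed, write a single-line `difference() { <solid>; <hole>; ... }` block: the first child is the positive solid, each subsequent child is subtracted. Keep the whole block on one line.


difference() { translate([482, 408, 0]) cube([2753, 182, 2561]); translate([1318, 408, 948]) cube([774, 182, 818]); }


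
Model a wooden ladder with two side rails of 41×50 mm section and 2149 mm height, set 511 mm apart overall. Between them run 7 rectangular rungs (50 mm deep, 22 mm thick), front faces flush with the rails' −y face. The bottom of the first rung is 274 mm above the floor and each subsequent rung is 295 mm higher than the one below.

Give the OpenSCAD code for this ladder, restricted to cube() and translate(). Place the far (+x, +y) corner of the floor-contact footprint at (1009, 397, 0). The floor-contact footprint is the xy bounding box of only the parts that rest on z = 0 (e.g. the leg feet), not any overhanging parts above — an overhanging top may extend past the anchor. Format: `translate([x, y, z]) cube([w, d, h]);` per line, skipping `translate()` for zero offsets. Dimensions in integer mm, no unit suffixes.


translate([498, 347, 0]) cube([41, 50, 2149]);
translate([968, 347, 0]) cube([41, 50, 2149]);
translate([539, 347, 274]) cube([429, 50, 22]);
translate([539, 347, 569]) cube([429, 50, 22]);
translate([539, 347, 864]) cube([429, 50, 22]);
translate([539, 347, 1159]) cube([429, 50, 22]);
translate([539, 347, 1454]) cube([429, 50, 22]);
translate([539, 347, 1749]) cube([429, 50, 22]);
translate([539, 347, 2044]) cube([429, 50, 22]);


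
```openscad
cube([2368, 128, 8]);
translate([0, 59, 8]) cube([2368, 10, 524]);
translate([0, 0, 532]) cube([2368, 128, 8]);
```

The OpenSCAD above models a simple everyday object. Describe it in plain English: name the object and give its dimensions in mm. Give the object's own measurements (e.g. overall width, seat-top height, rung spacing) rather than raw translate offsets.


An I-beam lying along x, 2368 mm long. Overall section height 540 mm. Two flanges 128 mm wide (y) and 8 mm thick, one on the floor and one at the top; a web 10 mm thick runs between them, centred on the flange width.


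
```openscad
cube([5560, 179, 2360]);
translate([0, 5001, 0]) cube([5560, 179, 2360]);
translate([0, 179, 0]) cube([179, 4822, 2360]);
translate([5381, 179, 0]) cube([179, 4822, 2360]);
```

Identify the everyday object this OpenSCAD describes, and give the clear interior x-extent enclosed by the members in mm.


A house (or room) frame. The interior width is 5202 mm.

Four 2360 mm walls enclosing a rectangle with no floor or roof — a room or house frame. Outside width is 5560 mm and wall thickness is 179 mm, so the interior width is 5560 − 2 × 179 = 5202 mm.


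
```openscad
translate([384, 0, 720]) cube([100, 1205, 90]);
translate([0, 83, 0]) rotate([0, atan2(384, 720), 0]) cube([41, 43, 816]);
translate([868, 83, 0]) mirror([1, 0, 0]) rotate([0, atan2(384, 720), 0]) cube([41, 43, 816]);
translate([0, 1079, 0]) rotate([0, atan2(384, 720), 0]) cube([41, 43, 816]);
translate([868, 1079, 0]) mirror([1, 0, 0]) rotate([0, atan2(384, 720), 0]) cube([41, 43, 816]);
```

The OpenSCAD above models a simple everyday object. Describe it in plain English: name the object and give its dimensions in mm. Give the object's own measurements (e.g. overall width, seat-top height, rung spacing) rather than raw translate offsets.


A sawhorse. A 100×1205×90 mm beam (x, y, z) sits on two A-frame leg pairs. Each pair is two raked legs of 41×43 mm section (43 mm along y) splaying symmetrically in x. Each leg rises 720 mm vertically over 384 mm of horizontal reach and is 816 mm long along its own axis. Every leg's outer bottom edge rests on the floor and its outer top edge meets a bottom edge of the beam — the left legs (tilting toward +x) meet the beam's −x bottom edge, the right legs (their mirror images, tilting toward −x) meet its +x bottom edge — so the leg tops tuck under the beam, the beam's underside is 720 mm above the floor, and the feet are 868 mm apart outside-to-outside with the beam centred between them. The two leg pairs are set in 83 mm from either end of the beam.


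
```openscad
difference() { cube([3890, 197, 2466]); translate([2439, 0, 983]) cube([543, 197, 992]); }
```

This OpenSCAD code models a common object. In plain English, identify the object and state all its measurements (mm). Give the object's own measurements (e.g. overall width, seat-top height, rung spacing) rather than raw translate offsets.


A wall 3890 mm long (x), 197 mm thick (y), 2466 mm tall, with a rectangular window opening cut through it. The opening is 543 mm wide and 992 mm tall; its sill is at z = 983 mm and its near (−x) edge is 2439 mm from the wall's −x end. The opening passes through the full wall thickness.


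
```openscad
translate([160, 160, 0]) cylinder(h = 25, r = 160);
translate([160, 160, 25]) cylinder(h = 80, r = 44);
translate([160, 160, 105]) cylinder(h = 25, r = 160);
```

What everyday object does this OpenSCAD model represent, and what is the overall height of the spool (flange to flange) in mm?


A spool. The overall height is 130 mm.

Three coaxial cylinders, large–small–large — a spool. Two 25 mm flanges and a 80 mm core give 25 + 80 + 25 = 130 mm.


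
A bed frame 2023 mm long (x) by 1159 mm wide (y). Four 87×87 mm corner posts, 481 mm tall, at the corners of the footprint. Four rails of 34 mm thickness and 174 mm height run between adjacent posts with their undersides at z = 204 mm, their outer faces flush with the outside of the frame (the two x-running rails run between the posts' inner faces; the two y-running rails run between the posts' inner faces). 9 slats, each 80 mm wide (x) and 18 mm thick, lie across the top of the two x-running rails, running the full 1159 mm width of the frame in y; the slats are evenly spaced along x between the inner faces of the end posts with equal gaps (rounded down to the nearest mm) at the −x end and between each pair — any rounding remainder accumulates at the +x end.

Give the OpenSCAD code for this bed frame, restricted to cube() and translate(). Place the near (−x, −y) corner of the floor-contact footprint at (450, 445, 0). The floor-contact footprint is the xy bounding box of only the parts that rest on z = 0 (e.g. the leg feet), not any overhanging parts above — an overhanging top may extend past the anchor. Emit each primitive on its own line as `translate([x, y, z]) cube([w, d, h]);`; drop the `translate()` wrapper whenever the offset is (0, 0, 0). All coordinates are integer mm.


translate([450, 445, 0]) cube([87, 87, 481]);
translate([450, 1517, 0]) cube([87, 87, 481]);
translate([2386, 445, 0]) cube([87, 87, 481]);
translate([2386, 1517, 0]) cube([87, 87, 481]);
translate([537, 445, 204]) cube([1849, 34, 174]);
translate([537, 1570, 204]) cube([1849, 34, 174]);
translate([450, 532, 204]) cube([34, 985, 174]);
translate([2439, 532, 204]) cube([34, 985, 174]);
translate([649, 445, 378]) cube([80, 1159, 18]);
translate([841, 445, 378]) cube([80, 1159, 18]);
translate([1033, 445, 378]) cube([80, 1159, 18]);
translate([1225, 445, 378]) cube([80, 1159, 18]);
translate([1417, 445, 378]) cube([80, 1159, 18]);
translate([1609, 445, 378]) cube([80, 1159, 18]);
translate([1801, 445, 378]) cube([80, 1159, 18]);
translate([1993, 445, 378]) cube([80, 1159, 18]);
translate([2185, 445, 378]) cube([80, 1159, 18]);


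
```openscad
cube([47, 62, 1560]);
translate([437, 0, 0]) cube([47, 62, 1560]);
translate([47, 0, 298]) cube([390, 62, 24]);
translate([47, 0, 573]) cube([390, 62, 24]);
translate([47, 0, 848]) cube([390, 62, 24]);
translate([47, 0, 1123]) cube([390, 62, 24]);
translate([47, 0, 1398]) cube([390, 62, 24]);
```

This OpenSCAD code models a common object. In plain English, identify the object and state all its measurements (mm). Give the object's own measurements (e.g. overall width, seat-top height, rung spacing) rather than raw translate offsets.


A straight ladder. Two 47×62 mm vertical rails, 1560 mm tall, stand 484 mm apart (outside-to-outside) with their front faces coplanar on the −y side. 5 rungs, each 62 mm deep and 24 mm tall, span between the inner faces of the rails, front faces flush with the rails. The lowest rung's underside is at z = 298 mm and rungs are spaced 275 mm apart (underside to underside).


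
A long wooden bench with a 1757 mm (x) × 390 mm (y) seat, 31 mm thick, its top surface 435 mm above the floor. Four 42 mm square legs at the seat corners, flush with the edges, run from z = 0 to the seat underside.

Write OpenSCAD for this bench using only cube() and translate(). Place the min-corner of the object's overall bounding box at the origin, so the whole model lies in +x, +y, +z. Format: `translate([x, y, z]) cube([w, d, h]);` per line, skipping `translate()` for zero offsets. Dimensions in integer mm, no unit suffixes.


translate([0, 0, 404]) cube([1757, 390, 31]);
cube([42, 42, 404]);
translate([0, 348, 0]) cube([42, 42, 404]);
translate([1715, 0, 0]) cube([42, 42, 404]);
translate([1715, 348, 0]) cube([42, 42, 404]);


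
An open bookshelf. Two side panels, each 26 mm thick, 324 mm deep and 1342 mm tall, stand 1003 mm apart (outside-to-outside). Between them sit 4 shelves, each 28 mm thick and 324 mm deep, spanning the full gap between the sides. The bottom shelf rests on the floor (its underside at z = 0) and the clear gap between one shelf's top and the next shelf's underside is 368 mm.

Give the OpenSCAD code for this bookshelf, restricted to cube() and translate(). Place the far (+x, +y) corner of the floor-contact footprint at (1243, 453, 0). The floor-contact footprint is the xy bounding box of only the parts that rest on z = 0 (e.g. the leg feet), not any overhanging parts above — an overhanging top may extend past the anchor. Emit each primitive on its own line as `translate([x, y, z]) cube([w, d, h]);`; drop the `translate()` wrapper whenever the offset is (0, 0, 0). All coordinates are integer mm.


translate([240, 129, 0]) cube([26, 324, 1342]);
translate([1217, 129, 0]) cube([26, 324, 1342]);
translate([266, 129, 0]) cube([951, 324, 28]);
translate([266, 129, 396]) cube([951, 324, 28]);
translate([266, 129, 792]) cube([951, 324, 28]);
translate([266, 129, 1188]) cube([951, 324, 28]);


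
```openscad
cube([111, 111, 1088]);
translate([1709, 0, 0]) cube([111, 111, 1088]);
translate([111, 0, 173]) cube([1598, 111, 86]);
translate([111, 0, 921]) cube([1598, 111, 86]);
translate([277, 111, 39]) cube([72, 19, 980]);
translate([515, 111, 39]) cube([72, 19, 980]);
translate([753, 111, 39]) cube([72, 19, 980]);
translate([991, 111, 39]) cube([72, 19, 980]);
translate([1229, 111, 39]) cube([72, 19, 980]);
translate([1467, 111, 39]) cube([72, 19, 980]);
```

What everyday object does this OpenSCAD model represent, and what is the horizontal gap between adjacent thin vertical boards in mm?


A fence section. The picket gap is 166 mm.

Two posts, two rails, 6 pickets — a fence section. Span 1598 mm holds 6 pickets of 72 mm with 7 equal gaps: ⌊(1598 − 6·72) / 7⌋ = 166 mm.


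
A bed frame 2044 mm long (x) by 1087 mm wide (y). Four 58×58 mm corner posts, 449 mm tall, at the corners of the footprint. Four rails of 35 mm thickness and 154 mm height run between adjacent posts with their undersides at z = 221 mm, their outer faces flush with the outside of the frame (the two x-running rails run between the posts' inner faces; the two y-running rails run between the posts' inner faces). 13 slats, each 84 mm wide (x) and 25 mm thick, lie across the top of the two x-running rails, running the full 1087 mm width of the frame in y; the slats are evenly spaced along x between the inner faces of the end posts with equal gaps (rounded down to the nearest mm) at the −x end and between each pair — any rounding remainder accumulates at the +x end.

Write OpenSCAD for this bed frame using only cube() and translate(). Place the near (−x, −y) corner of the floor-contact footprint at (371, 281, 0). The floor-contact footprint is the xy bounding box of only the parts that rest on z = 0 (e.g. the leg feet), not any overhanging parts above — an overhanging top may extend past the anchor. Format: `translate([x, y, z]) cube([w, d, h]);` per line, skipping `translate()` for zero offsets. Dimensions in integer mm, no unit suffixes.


translate([371, 281, 0]) cube([58, 58, 449]);
translate([371, 1310, 0]) cube([58, 58, 449]);
translate([2357, 281, 0]) cube([58, 58, 449]);
translate([2357, 1310, 0]) cube([58, 58, 449]);
translate([429, 281, 221]) cube([1928, 35, 154]);
translate([429, 1333, 221]) cube([1928, 35, 154]);
translate([371, 339, 221]) cube([35, 971, 154]);
translate([2380, 339, 221]) cube([35, 971, 154]);
translate([488, 281, 375]) cube([84, 1087, 25]);
translate([631, 281, 375]) cube([84, 1087, 25]);
translate([774, 281, 375]) cube([84, 1087, 25]);
translate([917, 281, 375]) cube([84, 1087, 25]);
translate([1060, 281, 375]) cube([84, 1087, 25]);
translate([1203, 281, 375]) cube([84, 1087, 25]);
translate([1346, 281, 375]) cube([84, 1087, 25]);
translate([1489, 281, 375]) cube([84, 1087, 25]);
translate([1632, 281, 375]) cube([84, 1087, 25]);
translate([1775, 281, 375]) cube([84, 1087, 25]);
translate([1918, 281, 375]) cube([84, 1087, 25]);
translate([2061, 281, 375]) cube([84, 1087, 25]);
translate([2204, 281, 375]) cube([84, 1087, 25]);
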